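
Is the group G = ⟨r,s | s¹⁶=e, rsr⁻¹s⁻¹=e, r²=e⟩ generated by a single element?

|G| = 32, but the maximum element order in G is 16 < 32. No single element generates all of G, so G is not cyclic.

Answer: No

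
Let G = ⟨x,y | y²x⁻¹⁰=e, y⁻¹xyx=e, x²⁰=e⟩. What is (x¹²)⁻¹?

The order of (x¹²) is 5 (smallest k with (x¹²)ᵏ = e), so (x¹²)⁻¹ = (x¹²)⁴ = x⁸.
Check: (x¹²) · (x⁸) → (x¹²) · x⁸ = e, giving e as required.

Answer: x⁸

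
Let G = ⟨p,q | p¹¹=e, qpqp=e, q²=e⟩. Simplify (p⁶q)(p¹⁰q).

Compute (p⁶q) · (p¹⁰q) by multiplying left to right and reducing via the relations at each step:
  (p⁶q) · p¹⁰ = p⁷q
  (p⁷q) · q = p⁷

Answer: p⁷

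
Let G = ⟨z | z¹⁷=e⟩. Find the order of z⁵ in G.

Compute successive powers until reaching e:
  (z⁵)¹ = z⁵, (z⁵)² = z¹⁰, (z⁵)³ = z¹⁵, (z⁵)⁴ = z³, (z⁵)⁵ = z⁸, (z⁵)⁶ = z¹³, (z⁵)⁷ = z, (z⁵)⁸ = z⁶, (z⁵)⁹ = z¹¹, (z⁵)¹⁰ = z¹⁶, (z⁵)¹¹ = z⁴, (z⁵)¹² = z⁹, (z⁵)¹³ = z¹⁴, (z⁵)¹⁴ = z², (z⁵)¹⁵ = z⁷, (z⁵)¹⁶ = z¹², (z⁵)¹⁷ = e.
The smallest positive k with (z⁵)ᵏ = e is 17.

Answer: 17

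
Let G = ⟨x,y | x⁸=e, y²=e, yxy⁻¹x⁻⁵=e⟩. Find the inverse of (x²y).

The order of (x²y) is 4 (smallest k with (x²y)ᵏ = e), so (x²y)⁻¹ = (x²y)³ = x⁶y.
Check: (x²y) · (x⁶y) → (x²y) · x⁶ = y;   y · y = e, giving e as required.

Answer: x⁶y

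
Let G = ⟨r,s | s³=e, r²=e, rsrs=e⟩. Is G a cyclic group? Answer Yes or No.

Every cyclic group is abelian. But r·s = rs while s·r = rs², so r·s ≠ s·r and G is not abelian. Hence G is not cyclic.

Answer: No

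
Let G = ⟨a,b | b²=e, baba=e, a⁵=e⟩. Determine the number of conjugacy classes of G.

The conjugacy classes (representative and size) are:
  [e] (size 1), [a] (size 2), [a²] (size 2), [b] (size 5).
Class equation: 1 + 2 + 2 + 5 = 10 = |G|. So G has 4 conjugacy classes.

Answer: 4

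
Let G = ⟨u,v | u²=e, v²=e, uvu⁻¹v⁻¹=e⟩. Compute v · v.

Compute v · v by multiplying left to right and reducing via the relations at each step:
  v · v = e

Answer: e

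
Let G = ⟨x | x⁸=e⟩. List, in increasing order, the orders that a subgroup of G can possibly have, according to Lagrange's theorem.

|G| = 8 = 2³. By Lagrange's theorem the order of any subgroup divides 8; the divisors of 8 are 1, 2, 4, 8.

Answer: 1, 2, 4, 8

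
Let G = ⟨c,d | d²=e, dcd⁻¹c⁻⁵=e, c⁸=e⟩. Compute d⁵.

Compute successive powers of d, reducing at each step:
  d²: d · d = e
  d³: e · d = d
  d⁴: d · d = e
  d⁵: e · d = d

Answer: d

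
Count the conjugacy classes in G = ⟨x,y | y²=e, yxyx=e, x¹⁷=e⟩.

The conjugacy classes (representative and size) are:
  [e] (size 1), [x¹⁶] (size 2), [x²] (size 2), [x³] (size 2), [x¹³] (size 2), [x¹²] (size 2), [x⁶] (size 2), [x¹⁰] (size 2), [x⁹] (size 2), [x⁷y] (size 17).
Class equation: 1 + 2 + 2 + 2 + 2 + 2 + 2 + 2 + 2 + 17 = 34 = |G|. So G has 10 conjugacy classes.

Answer: 10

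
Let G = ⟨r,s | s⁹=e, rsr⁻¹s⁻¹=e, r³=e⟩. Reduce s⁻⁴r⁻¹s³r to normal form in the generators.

Multiply left to right, reducing at each step:
  (s⁵) · r⁻¹ = r²s⁵
  (r²s⁵) · s³ = r²s⁸
  (r²s⁸) · r = s⁸

Answer: s⁸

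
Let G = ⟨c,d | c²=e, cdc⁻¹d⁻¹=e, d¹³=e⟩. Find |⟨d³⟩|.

|⟨d³⟩| equals the order of d³. Compute successive powers until reaching e:
  (d³)¹ = d³, (d³)² = d⁶, (d³)³ = d⁹, (d³)⁴ = d¹², (d³)⁵ = d², (d³)⁶ = d⁵, (d³)⁷ = d⁸, (d³)⁸ = d¹¹, (d³)⁹ = d, (d³)¹⁰ = d⁴, (d³)¹¹ = d⁷, (d³)¹² = d¹⁰, (d³)¹³ = e.
The smallest positive k with (d³)ᵏ = e is 13, so |⟨d³⟩| = 13.

Answer: 13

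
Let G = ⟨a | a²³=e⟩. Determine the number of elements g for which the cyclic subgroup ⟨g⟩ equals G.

G is cyclic of order 23. An element generates G iff its order is 23, and a cyclic group of order 23 has exactly φ(23) = 22 such elements.

Answer: 22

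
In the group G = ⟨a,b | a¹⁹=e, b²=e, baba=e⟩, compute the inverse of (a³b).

The order of (a³b) is 2 (smallest k with (a³b)ᵏ = e), so (a³b)⁻¹ = (a³b)¹ = a³b.
Check: (a³b) · (a³b) → (a³b) · a³ = b;   b · b = e, giving e as required.

Answer: a³b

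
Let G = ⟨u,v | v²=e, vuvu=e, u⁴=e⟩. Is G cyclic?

Every cyclic group is abelian. But u·v = uv while v·u = u³v, so u·v ≠ v·u and G is not abelian. Hence G is not cyclic.

Answer: No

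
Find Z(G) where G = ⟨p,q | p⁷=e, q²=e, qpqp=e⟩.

An element z ∈ Z(G) iff z commutes with every generator.
For example e is central: e·p = p = p·e; e·q = q = q·e.
Whereas p ∉ Z(G) since p·q = pq ≠ p⁶q = q·p.
Checking each of the 14 elements this way gives Z(G) = {e}, of order 1.

Answer: {e}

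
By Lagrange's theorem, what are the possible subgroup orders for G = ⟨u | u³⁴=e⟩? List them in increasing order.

|G| = 34 = 2 · 17. By Lagrange's theorem the order of any subgroup divides 34; the divisors of 34 are 1, 2, 17, 34.

Answer: 1, 2, 17, 34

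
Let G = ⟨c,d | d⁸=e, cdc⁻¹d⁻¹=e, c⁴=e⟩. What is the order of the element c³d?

Compute successive powers until reaching e:
  (c³d)¹ = c³d, (c³d)² = c²d², (c³d)³ = cd³, (c³d)⁴ = d⁴, (c³d)⁵ = c³d⁵, (c³d)⁶ = c²d⁶, (c³d)⁷ = cd⁷, (c³d)⁸ = e.
The smallest positive k with (c³d)ᵏ = e is 8.

Answer: 8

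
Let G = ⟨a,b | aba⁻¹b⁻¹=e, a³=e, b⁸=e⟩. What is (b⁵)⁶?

Compute successive powers of (b⁵), reducing at each step:
  (b⁵)²: (b⁵) · b⁵ = b²
  (b⁵)³: (b²) · b⁵ = b⁷
  (b⁵)⁴: (b⁷) · b⁵ = b⁴
  (b⁵)⁵: (b⁴) · b⁵ = b
  (b⁵)⁶: b · b⁵ = b⁶

Answer: b⁶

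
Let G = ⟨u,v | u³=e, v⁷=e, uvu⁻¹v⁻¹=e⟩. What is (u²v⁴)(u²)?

Compute (u²v⁴) · (u²) by multiplying left to right and reducing via the relations at each step:
  (u²v⁴) · u² = uv⁴

Answer: uv⁴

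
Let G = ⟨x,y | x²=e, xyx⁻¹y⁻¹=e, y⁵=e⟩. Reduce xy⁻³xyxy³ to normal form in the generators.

Multiply left to right, reducing at each step:
  x · y⁻³ = xy²
  (xy²) · x = y²
  (y²) · y = y³
  (y³) · x = xy³
  (xy³) · y³ = xy

Answer: xy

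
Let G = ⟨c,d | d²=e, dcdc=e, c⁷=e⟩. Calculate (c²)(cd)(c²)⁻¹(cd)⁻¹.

[(c²), (cd)] = (c²)·(cd)·(c²)⁻¹·(cd)⁻¹.
  (c²) · (cd) = c³d
  (c³d) · (c⁵) = c⁵d
  (c⁵d) · (cd) = c⁴

Answer: c⁴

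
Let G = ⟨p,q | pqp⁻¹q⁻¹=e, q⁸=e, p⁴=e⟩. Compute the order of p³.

Compute successive powers until reaching e:
  (p³)¹ = p³, (p³)² = p², (p³)³ = p, (p³)⁴ = e.
The smallest positive k with (p³)ᵏ = e is 4.

Answer: 4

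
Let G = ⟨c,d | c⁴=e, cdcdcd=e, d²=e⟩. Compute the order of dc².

Compute successive powers until reaching e:
  (dc²)¹ = dc², (dc²)² = c²dc²d, (dc²)³ = c²d, (dc²)⁴ = e.
The smallest positive k with (dc²)ᵏ = e is 4.

Answer: 4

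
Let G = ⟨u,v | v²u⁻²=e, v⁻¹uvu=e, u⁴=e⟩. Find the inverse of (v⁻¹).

The order of (v⁻¹) is 4 (smallest k with (v⁻¹)ᵏ = e), so (v⁻¹)⁻¹ = (v⁻¹)³ = v.
Check: (v⁻¹) · v → (v⁻¹) · v = e, giving e as required.

Answer: v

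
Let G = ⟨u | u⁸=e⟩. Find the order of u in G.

Compute successive powers until reaching e:
  u¹ = u, u² = u², u³ = u³, u⁴ = u⁴, u⁵ = u⁵, u⁶ = u⁶, u⁷ = u⁷, u⁸ = e.
The smallest positive k with uᵏ = e is 8.

Answer: 8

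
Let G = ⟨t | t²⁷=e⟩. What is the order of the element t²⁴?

Compute successive powers until reaching e:
  (t²⁴)¹ = t²⁴, (t²⁴)² = t²¹, (t²⁴)³ = t¹⁸, (t²⁴)⁴ = t¹⁵, (t²⁴)⁵ = t¹², (t²⁴)⁶ = t⁹, (t²⁴)⁷ = t⁶, (t²⁴)⁸ = t³, (t²⁴)⁹ = e.
The smallest positive k with (t²⁴)ᵏ = e is 9.

Answer: 9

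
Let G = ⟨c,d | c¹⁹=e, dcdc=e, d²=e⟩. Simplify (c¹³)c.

Compute (c¹³) · c by multiplying left to right and reducing via the relations at each step:
  (c¹³) · c = c¹⁴

Answer: c¹⁴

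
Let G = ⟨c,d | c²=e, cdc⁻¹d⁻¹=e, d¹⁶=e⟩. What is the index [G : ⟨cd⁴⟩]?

First find ord(cd⁴) by computing successive powers:
  (cd⁴)¹ = cd⁴, (cd⁴)² = d⁸, (cd⁴)³ = cd¹², (cd⁴)⁴ = e.
So |⟨cd⁴⟩| = ord(cd⁴) = 4. With |G| = 32, by Lagrange [G : ⟨cd⁴⟩] = 32/4 = 8.

Answer: 8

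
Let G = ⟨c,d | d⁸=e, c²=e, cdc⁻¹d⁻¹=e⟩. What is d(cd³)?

Compute d · (cd³) by multiplying left to right and reducing via the relations at each step:
  d · c = cd
  (cd) · d³ = cd⁴

Answer: cd⁴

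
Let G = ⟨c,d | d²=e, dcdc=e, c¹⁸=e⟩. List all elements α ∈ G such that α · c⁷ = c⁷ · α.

⟨c⁷⟩ ⊆ C_G(c⁷) since powers of c⁷ commute with c⁷; so |C_G(c⁷)| ≥ |⟨c⁷⟩| = 18.
By orbit–stabilizer, |C_G(c⁷)| = |G| / |conj. class of c⁷| = 36 / 2 = 18.
The 18 elements commuting with c⁷ are {e, c, c², c³, c⁴, c⁵, c⁶, c⁷, c⁸, c⁹, c¹⁰, c¹¹, c¹², c¹³, c¹⁴, c¹⁵, c¹⁶, c¹⁷}.

Answer: {e, c, c², c³, c⁴, c⁵, c⁶, c⁷, c⁸, c⁹, c¹⁰, c¹¹, c¹², c¹³, c¹⁴, c¹⁵, c¹⁶, c¹⁷}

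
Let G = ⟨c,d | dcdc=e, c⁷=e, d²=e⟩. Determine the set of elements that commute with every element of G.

An element z ∈ Z(G) iff z commutes with every generator.
For example e is central: e·c = c = c·e; e·d = d = d·e.
Whereas c ∉ Z(G) since c·d = cd ≠ c⁶d = d·c.
Checking each of the 14 elements this way gives Z(G) = {e}, of order 1.

Answer: {e}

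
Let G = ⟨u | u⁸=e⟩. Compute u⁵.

Compute successive powers of u, reducing at each step:
  u²: u · u = u²
  u³: (u²) · u = u³
  u⁴: (u³) · u = u⁴
  u⁵: (u⁴) · u = u⁵

Answer: u⁵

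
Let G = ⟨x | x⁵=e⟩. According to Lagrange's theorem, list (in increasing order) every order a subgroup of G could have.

|G| = 5 = 5. By Lagrange's theorem the order of any subgroup divides 5; the divisors of 5 are 1, 5.

Answer: 1, 5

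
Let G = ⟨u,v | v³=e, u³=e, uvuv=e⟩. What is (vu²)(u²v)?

Compute (vu²) · (u²v) by multiplying left to right and reducing via the relations at each step:
  (vu²) · u² = u²v²
  (u²v²) · v = u²

Answer: u²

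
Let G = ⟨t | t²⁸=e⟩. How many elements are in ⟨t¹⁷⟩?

|⟨t¹⁷⟩| equals the order of t¹⁷. Compute successive powers until reaching e:
  (t¹⁷)¹ = t¹⁷, (t¹⁷)² = t⁶, (t¹⁷)³ = t²³, (t¹⁷)⁴ = t¹², (t¹⁷)⁵ = t, (t¹⁷)⁶ = t¹⁸, (t¹⁷)⁷ = t⁷, (t¹⁷)⁸ = t²⁴, (t¹⁷)⁹ = t¹³, (t¹⁷)¹⁰ = t², (t¹⁷)¹¹ = t¹⁹, (t¹⁷)¹² = t⁸, (t¹⁷)¹³ = t²⁵, (t¹⁷)¹⁴ = t¹⁴, (t¹⁷)¹⁵ = t³, (t¹⁷)¹⁶ = t²⁰, (t¹⁷)¹⁷ = t⁹, (t¹⁷)¹⁸ = t²⁶, (t¹⁷)¹⁹ = t¹⁵, (t¹⁷)²⁰ = t⁴, (t¹⁷)²¹ = t²¹, (t¹⁷)²² = t¹⁰, (t¹⁷)²³ = t²⁷, (t¹⁷)²⁴ = t¹⁶, (t¹⁷)²⁵ = t⁵, (t¹⁷)²⁶ = t²², (t¹⁷)²⁷ = t¹¹, (t¹⁷)²⁸ = e.
The smallest positive k with (t¹⁷)ᵏ = e is 28, so |⟨t¹⁷⟩| = 28.

Answer: 28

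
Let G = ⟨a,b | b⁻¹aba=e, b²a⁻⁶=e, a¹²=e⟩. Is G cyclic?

Every cyclic group is abelian. But a·b = ab while b·a = a⁵b⁻¹, so a·b ≠ b·a and G is not abelian. Hence G is not cyclic.

Answer: No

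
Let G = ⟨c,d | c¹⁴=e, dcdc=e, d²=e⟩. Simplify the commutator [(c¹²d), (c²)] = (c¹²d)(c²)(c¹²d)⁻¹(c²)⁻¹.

[(c¹²d), (c²)] = (c¹²d)·(c²)·(c¹²d)⁻¹·(c²)⁻¹.
  (c¹²d) · (c²) = c¹⁰d
  (c¹⁰d) · (c¹²d) = c¹²
  (c¹²) · (c¹²) = c¹⁰

Answer: c¹⁰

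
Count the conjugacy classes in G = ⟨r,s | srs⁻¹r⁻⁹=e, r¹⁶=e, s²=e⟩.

The conjugacy classes (representative and size) are:
  [e] (size 1), [r⁹] (size 2), [r²] (size 1), [r³] (size 2), [r⁴] (size 1), [r¹³] (size 2), [r⁶] (size 1), [r¹⁵] (size 2), [r⁸] (size 1), [r¹⁰] (size 1), [r¹²] (size 1), [r¹⁴] (size 1), [s] (size 2), [rs] (size 2), [r²s] (size 2), [r¹¹s] (size 2), [r⁴s] (size 2), [r¹³s] (size 2), [r¹⁴s] (size 2), [r¹⁵s] (size 2).
Class equation: 1 + 2 + 1 + 2 + 1 + 2 + 1 + 2 + 1 + 1 + 1 + 1 + 2 + 2 + 2 + 2 + 2 + 2 + 2 + 2 = 32 = |G|. So G has 20 conjugacy classes.

Answer: 20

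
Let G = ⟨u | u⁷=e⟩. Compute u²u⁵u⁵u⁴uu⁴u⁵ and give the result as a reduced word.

Multiply left to right, reducing at each step:
  (u²) · u⁵ = e
  e · u⁵ = u⁵
  (u⁵) · u⁴ = u²
  (u²) · u = u³
  (u³) · u⁴ = e
  e · u⁵ = u⁵

Answer: u⁵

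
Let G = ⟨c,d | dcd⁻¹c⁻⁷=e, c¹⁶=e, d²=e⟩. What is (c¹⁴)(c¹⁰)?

Compute (c¹⁴) · (c¹⁰) by multiplying left to right and reducing via the relations at each step:
  (c¹⁴) · c¹⁰ = c⁸

Answer: c⁸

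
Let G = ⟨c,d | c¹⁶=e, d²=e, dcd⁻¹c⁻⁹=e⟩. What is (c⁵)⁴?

Compute successive powers of (c⁵), reducing at each step:
  (c⁵)²: (c⁵) · c⁵ = c¹⁰
  (c⁵)³: (c¹⁰) · c⁵ = c¹⁵
  (c⁵)⁴: (c¹⁵) · c⁵ = c⁴

Answer: c⁴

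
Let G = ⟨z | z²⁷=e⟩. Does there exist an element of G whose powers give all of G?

|G| = 27. The element z has order 27 (its powers give 27 distinct elements), so ⟨z⟩ = G and G is cyclic.

Answer: Yes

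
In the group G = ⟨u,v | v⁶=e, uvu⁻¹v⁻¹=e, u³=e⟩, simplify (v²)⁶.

Compute successive powers of (v²), reducing at each step:
  (v²)²: (v²) · v² = v⁴
  (v²)³: (v⁴) · v² = e
  (v²)⁴: e · v² = v²
  (v²)⁵: (v²) · v² = v⁴
  (v²)⁶: (v⁴) · v² = e

Answer: e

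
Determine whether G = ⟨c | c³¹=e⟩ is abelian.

G has a single generator, so G is cyclic and hence abelian.

Answer: Yes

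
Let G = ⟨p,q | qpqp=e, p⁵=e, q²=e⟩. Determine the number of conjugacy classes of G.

The conjugacy classes (representative and size) are:
  [e] (size 1), [p] (size 2), [p²] (size 2), [q] (size 5).
Class equation: 1 + 2 + 2 + 5 = 10 = |G|. So G has 4 conjugacy classes.

Answer: 4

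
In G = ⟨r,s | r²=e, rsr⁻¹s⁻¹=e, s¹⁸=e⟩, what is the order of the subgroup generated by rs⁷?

|⟨rs⁷⟩| equals the order of rs⁷. Compute successive powers until reaching e:
  (rs⁷)¹ = rs⁷, (rs⁷)² = s¹⁴, (rs⁷)³ = rs³, (rs⁷)⁴ = s¹⁰, (rs⁷)⁵ = rs¹⁷, (rs⁷)⁶ = s⁶, (rs⁷)⁷ = rs¹³, (rs⁷)⁸ = s², (rs⁷)⁹ = rs⁹, (rs⁷)¹⁰ = s¹⁶, (rs⁷)¹¹ = rs⁵, (rs⁷)¹² = s¹², (rs⁷)¹³ = rs, (rs⁷)¹⁴ = s⁸, (rs⁷)¹⁵ = rs¹⁵, (rs⁷)¹⁶ = s⁴, (rs⁷)¹⁷ = rs¹¹, (rs⁷)¹⁸ = e.
The smallest positive k with (rs⁷)ᵏ = e is 18, so |⟨rs⁷⟩| = 18.

Answer: 18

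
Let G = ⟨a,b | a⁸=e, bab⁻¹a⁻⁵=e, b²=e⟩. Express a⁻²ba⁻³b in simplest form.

Multiply left to right, reducing at each step:
  (a⁶) · b = a⁶b
  (a⁶b) · a⁻³ = a⁷b
  (a⁷b) · b = a⁷

Answer: a⁷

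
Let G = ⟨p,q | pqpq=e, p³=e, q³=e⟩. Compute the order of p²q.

Compute successive powers until reaching e:
  (p²q)¹ = p²q, (p²q)² = q²p, (p²q)³ = e.
The smallest positive k with (p²q)ᵏ = e is 3.

Answer: 3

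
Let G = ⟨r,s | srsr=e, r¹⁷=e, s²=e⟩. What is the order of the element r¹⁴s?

Compute successive powers until reaching e:
  (r¹⁴s)¹ = r¹⁴s, (r¹⁴s)² = e.
The smallest positive k with (r¹⁴s)ᵏ = e is 2.

Answer: 2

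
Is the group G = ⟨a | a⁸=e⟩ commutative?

G has a single generator, so G is cyclic and hence abelian.

Answer: Yes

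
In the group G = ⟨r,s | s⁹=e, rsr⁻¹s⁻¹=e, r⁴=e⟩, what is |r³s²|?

Compute successive powers until reaching e:
  (r³s²)¹ = r³s², (r³s²)² = r²s⁴, (r³s²)³ = rs⁶, (r³s²)⁴ = s⁸, (r³s²)⁵ = r³s, (r³s²)⁶ = r²s³, (r³s²)⁷ = rs⁵, (r³s²)⁸ = s⁷, (r³s²)⁹ = r³, (r³s²)¹⁰ = r²s², (r³s²)¹¹ = rs⁴, (r³s²)¹² = s⁶, (r³s²)¹³ = r³s⁸, (r³s²)¹⁴ = r²s, (r³s²)¹⁵ = rs³, (r³s²)¹⁶ = s⁵, (r³s²)¹⁷ = r³s⁷, (r³s²)¹⁸ = r², (r³s²)¹⁹ = rs², (r³s²)²⁰ = s⁴, (r³s²)²¹ = r³s⁶, (r³s²)²² = r²s⁸, (r³s²)²³ = rs, (r³s²)²⁴ = s³, (r³s²)²⁵ = r³s⁵, (r³s²)²⁶ = r²s⁷, (r³s²)²⁷ = r, (r³s²)²⁸ = s², (r³s²)²⁹ = r³s⁴, (r³s²)³⁰ = r²s⁶, (r³s²)³¹ = rs⁸, (r³s²)³² = s, (r³s²)³³ = r³s³, (r³s²)³⁴ = r²s⁵, (r³s²)³⁵ = rs⁷, (r³s²)³⁶ = e.
The smallest positive k with (r³s²)ᵏ = e is 36.

Answer: 36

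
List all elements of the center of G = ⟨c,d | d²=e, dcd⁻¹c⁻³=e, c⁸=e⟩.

An element z ∈ Z(G) iff z commutes with every generator.
For example c⁴ is central: (c⁴)·c = c⁵ = c·(c⁴); (c⁴)·d = c⁴d = d·(c⁴).
Whereas c ∉ Z(G) since c·d = cd ≠ c³d = d·c.
Checking each of the 16 elements this way gives Z(G) = {e, c⁴}, of order 2.

Answer: {e, c⁴}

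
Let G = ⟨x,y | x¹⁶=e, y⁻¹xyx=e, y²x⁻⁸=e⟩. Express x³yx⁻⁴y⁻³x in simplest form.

Multiply left to right, reducing at each step:
  (x³) · y = x³y
  (x³y) · x⁻⁴ = x⁷y
  (x⁷y) · y⁻³ = x¹⁵
  (x¹⁵) · x = e

Answer: e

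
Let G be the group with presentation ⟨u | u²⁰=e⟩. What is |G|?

G is generated by a single element, so G is cyclic. The relator gives u²⁰ = e and no smaller power is forced to be e, so the 20 powers {e, u, u², u³, u⁴, u⁵, u⁶, u⁷, u⁸, u⁹, u¹², u¹³, u¹¹, u¹⁰, u¹⁴, u¹⁵, u¹⁶, u¹⁷, u¹⁸, u¹⁹} are distinct. Hence |G| = 20.

Answer: 20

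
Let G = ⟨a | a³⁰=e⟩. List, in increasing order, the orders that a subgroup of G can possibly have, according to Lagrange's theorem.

|G| = 30 = 2 · 3 · 5. By Lagrange's theorem the order of any subgroup divides 30; the divisors of 30 are 1, 2, 3, 5, 6, 10, 15, 30.

Answer: 1, 2, 3, 5, 6, 10, 15, 30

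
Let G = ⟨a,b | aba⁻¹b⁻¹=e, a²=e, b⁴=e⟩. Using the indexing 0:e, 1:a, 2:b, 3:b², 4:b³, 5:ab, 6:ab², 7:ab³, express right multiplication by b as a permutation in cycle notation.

(0 2 3 4)(1 5 6 7)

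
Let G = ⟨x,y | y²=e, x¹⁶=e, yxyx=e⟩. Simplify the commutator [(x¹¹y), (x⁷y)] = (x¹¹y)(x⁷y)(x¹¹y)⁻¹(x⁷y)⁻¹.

[(x¹¹y), (x⁷y)] = (x¹¹y)·(x⁷y)·(x¹¹y)⁻¹·(x⁷y)⁻¹.
  (x¹¹y) · (x⁷y) = x⁴
  (x⁴) · (x¹¹y) = x¹⁵y
  (x¹⁵y) · (x⁷y) = x⁸

Answer: x⁸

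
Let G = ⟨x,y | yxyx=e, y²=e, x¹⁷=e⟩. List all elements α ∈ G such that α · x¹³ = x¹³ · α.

⟨x¹³⟩ ⊆ C_G(x¹³) since powers of x¹³ commute with x¹³; so |C_G(x¹³)| ≥ |⟨x¹³⟩| = 17.
By orbit–stabilizer, |C_G(x¹³)| = |G| / |conj. class of x¹³| = 34 / 2 = 17.
The 17 elements commuting with x¹³ are {e, x, x², x³, x⁴, x⁵, x⁶, x⁷, x⁸, x⁹, x¹⁰, x¹¹, x¹², x¹³, x¹⁴, x¹⁵, x¹⁶}.

Answer: {e, x, x², x³, x⁴, x⁵, x⁶, x⁷, x⁸, x⁹, x¹⁰, x¹¹, x¹², x¹³, x¹⁴, x¹⁵, x¹⁶}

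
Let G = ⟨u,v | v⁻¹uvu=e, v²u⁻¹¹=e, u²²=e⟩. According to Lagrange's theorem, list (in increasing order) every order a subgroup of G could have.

|G| = 44 = 2² · 11. By Lagrange's theorem the order of any subgroup divides 44; the divisors of 44 are 1, 2, 4, 11, 22, 44.

Answer: 1, 2, 4, 11, 22, 44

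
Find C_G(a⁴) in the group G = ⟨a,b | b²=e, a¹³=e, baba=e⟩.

⟨a⁴⟩ ⊆ C_G(a⁴) since powers of a⁴ commute with a⁴; so |C_G(a⁴)| ≥ |⟨a⁴⟩| = 13.
By orbit–stabilizer, |C_G(a⁴)| = |G| / |conj. class of a⁴| = 26 / 2 = 13.
The 13 elements commuting with a⁴ are {e, a, a², a³, a⁴, a⁵, a⁶, a⁷, a⁸, a⁹, a¹⁰, a¹¹, a¹²}.

Answer: {e, a, a², a³, a⁴, a⁵, a⁶, a⁷, a⁸, a⁹, a¹⁰, a¹¹, a¹²}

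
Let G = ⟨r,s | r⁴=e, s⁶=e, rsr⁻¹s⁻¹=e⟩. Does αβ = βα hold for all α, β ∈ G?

Each pair of generators commutes: r·s = rs = s·r. Since the generators pairwise commute, every element of G commutes with every other, so G is abelian.

Answer: Yes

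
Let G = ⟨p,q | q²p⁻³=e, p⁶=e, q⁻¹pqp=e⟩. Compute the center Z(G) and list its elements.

An element z ∈ Z(G) iff z commutes with every generator.
For example p³ is central: (p³)·p = p⁴ = p·(p³); (p³)·q = q⁻¹ = q·(p³).
Whereas p ∉ Z(G) since p·q = pq ≠ p²q⁻¹ = q·p.
Checking each of the 12 elements this way gives Z(G) = {e, p³}, of order 2.

Answer: {e, p³}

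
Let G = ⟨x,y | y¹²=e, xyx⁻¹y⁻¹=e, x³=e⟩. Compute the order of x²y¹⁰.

Compute successive powers until reaching e:
  (x²y¹⁰)¹ = x²y¹⁰, (x²y¹⁰)² = xy⁸, (x²y¹⁰)³ = y⁶, (x²y¹⁰)⁴ = x²y⁴, (x²y¹⁰)⁵ = xy², (x²y¹⁰)⁶ = e.
The smallest positive k with (x²y¹⁰)ᵏ = e is 6.

Answer: 6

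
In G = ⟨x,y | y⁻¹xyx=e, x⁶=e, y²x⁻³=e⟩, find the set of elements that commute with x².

⟨x²⟩ ⊆ C_G(x²) since powers of x² commute with x²; so |C_G(x²)| ≥ |⟨x²⟩| = 3.
By orbit–stabilizer, |C_G(x²)| = |G| / |conj. class of x²| = 12 / 2 = 6.
The 6 elements commuting with x² are {e, x, x², x³, x⁴, x⁵}.

Answer: {e, x, x², x³, x⁴, x⁵}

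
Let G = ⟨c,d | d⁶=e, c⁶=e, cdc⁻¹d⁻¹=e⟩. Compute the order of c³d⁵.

Compute successive powers until reaching e:
  (c³d⁵)¹ = c³d⁵, (c³d⁵)² = d⁴, (c³d⁵)³ = c³d³, (c³d⁵)⁴ = d², (c³d⁵)⁵ = c³d, (c³d⁵)⁶ = e.
The smallest positive k with (c³d⁵)ᵏ = e is 6.

Answer: 6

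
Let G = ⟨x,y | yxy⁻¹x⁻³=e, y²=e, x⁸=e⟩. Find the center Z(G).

An element z ∈ Z(G) iff z commutes with every generator.
For example x⁴ is central: (x⁴)·x = x⁵ = x·(x⁴); (x⁴)·y = x⁴y = y·(x⁴).
Whereas x ∉ Z(G) since x·y = xy ≠ x³y = y·x.
Checking each of the 16 elements this way gives Z(G) = {e, x⁴}, of order 2.

Answer: {e, x⁴}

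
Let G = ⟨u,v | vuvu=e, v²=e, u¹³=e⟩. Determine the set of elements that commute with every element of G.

An element z ∈ Z(G) iff z commutes with every generator.
For example e is central: e·u = u = u·e; e·v = v = v·e.
Whereas u ∉ Z(G) since u·v = uv ≠ u¹²v = v·u.
Checking each of the 26 elements this way gives Z(G) = {e}, of order 1.

Answer: {e}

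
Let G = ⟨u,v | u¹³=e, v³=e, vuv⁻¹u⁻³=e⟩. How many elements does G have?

Enumerate words in the generators, reducing via the relations: the distinct elements are
  {e, u, v, uv, u², u³, u⁴, u⁵, u⁶, u⁷, u⁸, u⁹, v², uv², u²v, u³v, u¹², u¹¹, u¹⁰, u⁴v, u⁵v, u⁶v, u⁷v, u⁸v, u⁹v, u²v², u³v², u¹²v, u¹¹v, u¹⁰v, u⁴v², u⁵v², u⁶v², u⁷v², u⁸v², u⁹v², u¹²v², u¹¹v², u¹⁰v²}.
No further products give new elements, so |G| = 39.

Answer: 39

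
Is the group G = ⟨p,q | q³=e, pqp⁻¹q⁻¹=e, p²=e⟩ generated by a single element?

|G| = 6. The element pq has order 6 (its powers give 6 distinct elements), so ⟨pq⟩ = G and G is cyclic.

Answer: Yes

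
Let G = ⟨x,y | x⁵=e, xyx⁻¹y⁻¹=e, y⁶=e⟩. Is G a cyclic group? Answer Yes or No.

|G| = 30. The element xy has order 30 (its powers give 30 distinct elements), so ⟨xy⟩ = G and G is cyclic.

Answer: Yes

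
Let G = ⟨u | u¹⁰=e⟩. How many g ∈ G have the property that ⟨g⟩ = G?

G is cyclic of order 10. An element generates G iff its order is 10, and a cyclic group of order 10 has exactly φ(10) = 4 such elements.

Answer: 4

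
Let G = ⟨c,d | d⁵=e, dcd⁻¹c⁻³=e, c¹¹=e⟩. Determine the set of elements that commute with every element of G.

An element z ∈ Z(G) iff z commutes with every generator.
For example e is central: e·c = c = c·e; e·d = d = d·e.
Whereas c ∉ Z(G) since c·d = cd ≠ c³d = d·c.
Checking each of the 55 elements this way gives Z(G) = {e}, of order 1.

Answer: {e}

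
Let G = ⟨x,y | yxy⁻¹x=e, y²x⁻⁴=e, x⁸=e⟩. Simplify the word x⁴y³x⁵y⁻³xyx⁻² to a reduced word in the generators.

Multiply left to right, reducing at each step:
  (x⁴) · y³ = y
  y · x⁵ = x³y
  (x³y) · y⁻³ = x⁷
  (x⁷) · x = e
  e · y = y
  y · x⁻² = x²y

Answer: x²y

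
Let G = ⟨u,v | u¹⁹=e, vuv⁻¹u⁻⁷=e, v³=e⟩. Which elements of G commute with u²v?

⟨u²v⟩ ⊆ C_G(u²v) since powers of u²v commute with u²v; so |C_G(u²v)| ≥ |⟨u²v⟩| = 3.
By orbit–stabilizer, |C_G(u²v)| = |G| / |conj. class of u²v| = 57 / 19 = 3.
The 3 elements commuting with u²v are {e, u²v, u¹⁶v²}.

Answer: {e, u²v, u¹⁶v²}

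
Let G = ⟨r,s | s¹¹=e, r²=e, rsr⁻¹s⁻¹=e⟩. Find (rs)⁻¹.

The order of (rs) is 22 (smallest k with (rs)ᵏ = e), so (rs)⁻¹ = (rs)²¹ = rs¹⁰.
Check: (rs) · (rs¹⁰) → (rs) · r = s;   s · s¹⁰ = e, giving e as required.

Answer: rs¹⁰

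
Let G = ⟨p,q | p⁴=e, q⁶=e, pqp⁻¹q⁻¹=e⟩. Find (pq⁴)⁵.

Compute successive powers of (pq⁴), reducing at each step:
  (pq⁴)²: (pq⁴) · p = p²q⁴;   (p²q⁴) · q⁴ = p²q²
  (pq⁴)³: (p²q²) · p = p³q²;   (p³q²) · q⁴ = p³
  (pq⁴)⁴: (p³) · p = e;   e · q⁴ = q⁴
  (pq⁴)⁵: (q⁴) · p = pq⁴;   (pq⁴) · q⁴ = pq²

Answer: pq²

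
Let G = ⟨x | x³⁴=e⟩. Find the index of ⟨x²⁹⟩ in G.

First find ord(x²⁹) by computing successive powers:
  (x²⁹)¹ = x²⁹, (x²⁹)² = x²⁴, (x²⁹)³ = x¹⁹, (x²⁹)⁴ = x¹⁴, (x²⁹)⁵ = x⁹, (x²⁹)⁶ = x⁴, (x²⁹)⁷ = x³³, (x²⁹)⁸ = x²⁸, (x²⁹)⁹ = x²³, (x²⁹)¹⁰ = x¹⁸, (x²⁹)¹¹ = x¹³, (x²⁹)¹² = x⁸, (x²⁹)¹³ = x³, (x²⁹)¹⁴ = x³², (x²⁹)¹⁵ = x²⁷, (x²⁹)¹⁶ = x²², (x²⁹)¹⁷ = x¹⁷, (x²⁹)¹⁸ = x¹², (x²⁹)¹⁹ = x⁷, (x²⁹)²⁰ = x², (x²⁹)²¹ = x³¹, (x²⁹)²² = x²⁶, (x²⁹)²³ = x²¹, (x²⁹)²⁴ = x¹⁶, (x²⁹)²⁵ = x¹¹, (x²⁹)²⁶ = x⁶, (x²⁹)²⁷ = x, (x²⁹)²⁸ = x³⁰, (x²⁹)²⁹ = x²⁵, (x²⁹)³⁰ = x²⁰, (x²⁹)³¹ = x¹⁵, (x²⁹)³² = x¹⁰, (x²⁹)³³ = x⁵, (x²⁹)³⁴ = e.
So |⟨x²⁹⟩| = ord(x²⁹) = 34. With |G| = 34, by Lagrange [G : ⟨x²⁹⟩] = 34/34 = 1.

Answer: 1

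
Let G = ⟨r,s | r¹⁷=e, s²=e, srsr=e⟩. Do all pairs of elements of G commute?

r·s = rs but s·r = r¹⁶s, so r·s ≠ s·r and G is not abelian.

Answer: No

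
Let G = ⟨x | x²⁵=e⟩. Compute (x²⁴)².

Compute successive powers of (x²⁴), reducing at each step:
  (x²⁴)²: (x²⁴) · x²⁴ = x²³

Answer: x²³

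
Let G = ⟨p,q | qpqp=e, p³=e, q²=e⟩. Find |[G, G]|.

G' = [G, G] is generated by all commutators. The generator-pair commutators are: [p, q] = p².
The subgroup they normally generate is {e, p, p²}, of order 3.
Check: |G/G'| = 6/3 = 2 is the order of the abelianisation.

Answer: 3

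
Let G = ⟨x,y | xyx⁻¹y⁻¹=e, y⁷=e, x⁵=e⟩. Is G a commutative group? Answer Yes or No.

Each pair of generators commutes: x·y = xy = y·x. Since the generators pairwise commute, every element of G commutes with every other, so G is abelian.

Answer: Yes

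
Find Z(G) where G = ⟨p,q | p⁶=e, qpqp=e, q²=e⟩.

An element z ∈ Z(G) iff z commutes with every generator.
For example p³ is central: (p³)·p = p⁴ = p·(p³); (p³)·q = p³q = q·(p³).
Whereas p ∉ Z(G) since p·q = pq ≠ p⁵q = q·p.
Checking each of the 12 elements this way gives Z(G) = {e, p³}, of order 2.

Answer: {e, p³}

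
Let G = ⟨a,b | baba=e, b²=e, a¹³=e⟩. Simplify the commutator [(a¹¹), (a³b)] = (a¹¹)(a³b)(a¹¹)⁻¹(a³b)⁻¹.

[(a¹¹), (a³b)] = (a¹¹)·(a³b)·(a¹¹)⁻¹·(a³b)⁻¹.
  (a¹¹) · (a³b) = ab
  (ab) · (a²) = a¹²b
  (a¹²b) · (a³b) = a⁹

Answer: a⁹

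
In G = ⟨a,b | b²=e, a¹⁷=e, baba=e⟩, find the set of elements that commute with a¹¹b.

⟨a¹¹b⟩ ⊆ C_G(a¹¹b) since powers of a¹¹b commute with a¹¹b; so |C_G(a¹¹b)| ≥ |⟨a¹¹b⟩| = 2.
By orbit–stabilizer, |C_G(a¹¹b)| = |G| / |conj. class of a¹¹b| = 34 / 17 = 2.
The 2 elements commuting with a¹¹b are {e, a¹¹b}.

Answer: {e, a¹¹b}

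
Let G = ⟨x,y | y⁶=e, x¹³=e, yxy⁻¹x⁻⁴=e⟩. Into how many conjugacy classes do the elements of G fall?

The conjugacy classes (representative and size) are:
  [e] (size 1), [x⁴] (size 6), [x¹¹] (size 6), [x⁷y] (size 13), [x⁸y²] (size 13), [x¹²y³] (size 13), [x⁵y⁴] (size 13), [x¹¹y⁵] (size 13).
Class equation: 1 + 6 + 6 + 13 + 13 + 13 + 13 + 13 = 78 = |G|. So G has 8 conjugacy classes.

Answer: 8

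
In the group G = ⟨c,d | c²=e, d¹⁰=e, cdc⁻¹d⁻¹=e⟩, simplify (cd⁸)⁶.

Compute successive powers of (cd⁸), reducing at each step:
  (cd⁸)²: (cd⁸) · c = d⁸;   (d⁸) · d⁸ = d⁶
  (cd⁸)³: (d⁶) · c = cd⁶;   (cd⁶) · d⁸ = cd⁴
  (cd⁸)⁴: (cd⁴) · c = d⁴;   (d⁴) · d⁸ = d²
  (cd⁸)⁵: (d²) · c = cd²;   (cd²) · d⁸ = c
  (cd⁸)⁶: c · c = e;   e · d⁸ = d⁸

Answer: d⁸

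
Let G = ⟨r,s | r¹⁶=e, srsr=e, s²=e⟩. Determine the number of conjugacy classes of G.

The conjugacy classes (representative and size) are:
  [e] (size 1), [r¹⁵] (size 2), [r²] (size 2), [r³] (size 2), [r¹²] (size 2), [r⁵] (size 2), [r⁶] (size 2), [r⁷] (size 2), [r⁸] (size 1), [r²s] (size 8), [r¹⁵s] (size 8).
Class equation: 1 + 2 + 2 + 2 + 2 + 2 + 2 + 2 + 1 + 8 + 8 = 32 = |G|. So G has 11 conjugacy classes.

Answer: 11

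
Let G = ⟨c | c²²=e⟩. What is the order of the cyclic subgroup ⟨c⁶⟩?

|⟨c⁶⟩| equals the order of c⁶. Compute successive powers until reaching e:
  (c⁶)¹ = c⁶, (c⁶)² = c¹², (c⁶)³ = c¹⁸, (c⁶)⁴ = c², (c⁶)⁵ = c⁸, (c⁶)⁶ = c¹⁴, (c⁶)⁷ = c²⁰, (c⁶)⁸ = c⁴, (c⁶)⁹ = c¹⁰, (c⁶)¹⁰ = c¹⁶, (c⁶)¹¹ = e.
The smallest positive k with (c⁶)ᵏ = e is 11, so |⟨c⁶⟩| = 11.

Answer: 11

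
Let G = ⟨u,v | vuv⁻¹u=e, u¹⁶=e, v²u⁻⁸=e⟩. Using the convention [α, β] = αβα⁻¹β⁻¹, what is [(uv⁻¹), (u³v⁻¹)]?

[(uv⁻¹), (u³v⁻¹)] = (uv⁻¹)·(u³v⁻¹)·(uv⁻¹)⁻¹·(u³v⁻¹)⁻¹.
  (uv⁻¹) · (u³v⁻¹) = u⁶
  (u⁶) · (uv) = u⁷v
  (u⁷v) · (u³v) = u¹²

Answer: u¹²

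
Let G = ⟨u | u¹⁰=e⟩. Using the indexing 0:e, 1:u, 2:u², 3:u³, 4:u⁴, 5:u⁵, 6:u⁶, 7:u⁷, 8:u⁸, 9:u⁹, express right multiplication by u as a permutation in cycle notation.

(0 1 2 3 4 5 6 7 8 9)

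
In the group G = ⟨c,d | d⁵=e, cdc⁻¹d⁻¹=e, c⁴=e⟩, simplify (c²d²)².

Compute successive powers of (c²d²), reducing at each step:
  (c²d²)²: (c²d²) · c² = d²;   (d²) · d² = d⁴

Answer: d⁴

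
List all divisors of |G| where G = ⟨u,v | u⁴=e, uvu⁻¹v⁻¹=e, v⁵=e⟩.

|G| = 20 = 2² · 5. By Lagrange's theorem the order of any subgroup divides 20; the divisors of 20 are 1, 2, 4, 5, 10, 20.

Answer: 1, 2, 4, 5, 10, 20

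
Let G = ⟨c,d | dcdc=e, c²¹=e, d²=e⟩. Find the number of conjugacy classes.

The conjugacy classes (representative and size) are:
  [e] (size 1), [c²⁰] (size 2), [c²] (size 2), [c³] (size 2), [c¹⁷] (size 2), [c⁵] (size 2), [c⁶] (size 2), [c⁷] (size 2), [c⁸] (size 2), [c⁹] (size 2), [c¹⁰] (size 2), [d] (size 21).
Class equation: 1 + 2 + 2 + 2 + 2 + 2 + 2 + 2 + 2 + 2 + 2 + 21 = 42 = |G|. So G has 12 conjugacy classes.

Answer: 12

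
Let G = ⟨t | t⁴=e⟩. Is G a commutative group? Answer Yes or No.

G has a single generator, so G is cyclic and hence abelian.

Answer: Yes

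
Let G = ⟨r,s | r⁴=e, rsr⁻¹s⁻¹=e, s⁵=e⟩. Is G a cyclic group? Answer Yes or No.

|G| = 20. The element rs has order 20 (its powers give 20 distinct elements), so ⟨rs⟩ = G and G is cyclic.

Answer: Yes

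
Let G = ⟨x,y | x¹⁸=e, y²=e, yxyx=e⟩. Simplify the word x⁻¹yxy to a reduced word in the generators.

Multiply left to right, reducing at each step:
  (x¹⁷) · y = x¹⁷y
  (x¹⁷y) · x = x¹⁶y
  (x¹⁶y) · y = x¹⁶

Answer: x¹⁶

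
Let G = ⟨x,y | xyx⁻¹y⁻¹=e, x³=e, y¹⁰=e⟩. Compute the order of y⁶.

Compute successive powers until reaching e:
  (y⁶)¹ = y⁶, (y⁶)² = y², (y⁶)³ = y⁸, (y⁶)⁴ = y⁴, (y⁶)⁵ = e.
The smallest positive k with (y⁶)ᵏ = e is 5.

Answer: 5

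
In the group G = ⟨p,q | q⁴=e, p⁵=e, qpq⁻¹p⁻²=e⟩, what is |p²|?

Compute successive powers until reaching e:
  (p²)¹ = p², (p²)² = p⁴, (p²)³ = p, (p²)⁴ = p³, (p²)⁵ = e.
The smallest positive k with (p²)ᵏ = e is 5.

Answer: 5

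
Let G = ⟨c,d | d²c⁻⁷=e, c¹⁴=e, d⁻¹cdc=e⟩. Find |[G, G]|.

G' = [G, G] is generated by all commutators. The generator-pair commutators are: [c, d] = c².
The subgroup they normally generate is {e, c², c⁴, c⁶, c⁸, c¹⁰, c¹²}, of order 7.
Check: |G/G'| = 28/7 = 4 is the order of the abelianisation.

Answer: 7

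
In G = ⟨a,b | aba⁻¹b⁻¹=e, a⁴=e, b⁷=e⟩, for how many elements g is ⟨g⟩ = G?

G is cyclic of order 28. An element generates G iff its order is 28, and a cyclic group of order 28 has exactly φ(28) = 12 such elements.

Answer: 12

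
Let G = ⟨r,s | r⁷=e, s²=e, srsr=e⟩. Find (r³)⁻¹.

The order of (r³) is 7 (smallest k with (r³)ᵏ = e), so (r³)⁻¹ = (r³)⁶ = r⁴.
Check: (r³) · (r⁴) → (r³) · r⁴ = e, giving e as required.

Answer: r⁴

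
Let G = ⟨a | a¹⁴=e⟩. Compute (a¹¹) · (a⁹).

Compute (a¹¹) · (a⁹) by multiplying left to right and reducing via the relations at each step:
  (a¹¹) · a⁹ = a⁶

Answer: a⁶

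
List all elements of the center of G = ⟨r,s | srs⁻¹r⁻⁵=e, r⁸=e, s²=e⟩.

An element z ∈ Z(G) iff z commutes with every generator.
For example r² is central: (r²)·r = r³ = r·(r²); (r²)·s = r²s = s·(r²).
Whereas r ∉ Z(G) since r·s = rs ≠ r⁵s = s·r.
Checking each of the 16 elements this way gives Z(G) = {e, r², r⁴, r⁶}, of order 4.

Answer: {e, r², r⁴, r⁶}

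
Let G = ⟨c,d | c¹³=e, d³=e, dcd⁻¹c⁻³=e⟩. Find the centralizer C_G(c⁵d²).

⟨c⁵d²⟩ ⊆ C_G(c⁵d²) since powers of c⁵d² commute with c⁵d²; so |C_G(c⁵d²)| ≥ |⟨c⁵d²⟩| = 3.
By orbit–stabilizer, |C_G(c⁵d²)| = |G| / |conj. class of c⁵d²| = 39 / 13 = 3.
The 3 elements commuting with c⁵d² are {e, c⁵d², c¹¹d}.

Answer: {e, c⁵d², c¹¹d}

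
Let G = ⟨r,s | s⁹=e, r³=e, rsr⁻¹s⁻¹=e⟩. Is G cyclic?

|G| = 27, but the maximum element order in G is 9 < 27. No single element generates all of G, so G is not cyclic.

Answer: No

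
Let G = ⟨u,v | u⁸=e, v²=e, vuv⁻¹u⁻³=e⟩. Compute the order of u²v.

Compute successive powers until reaching e:
  (u²v)¹ = u²v, (u²v)² = e.
The smallest positive k with (u²v)ᵏ = e is 2.

Answer: 2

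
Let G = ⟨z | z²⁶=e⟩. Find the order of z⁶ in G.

Compute successive powers until reaching e:
  (z⁶)¹ = z⁶, (z⁶)² = z¹², (z⁶)³ = z¹⁸, (z⁶)⁴ = z²⁴, (z⁶)⁵ = z⁴, (z⁶)⁶ = z¹⁰, (z⁶)⁷ = z¹⁶, (z⁶)⁸ = z²², (z⁶)⁹ = z², (z⁶)¹⁰ = z⁸, (z⁶)¹¹ = z¹⁴, (z⁶)¹² = z²⁰, (z⁶)¹³ = e.
The smallest positive k with (z⁶)ᵏ = e is 13.

Answer: 13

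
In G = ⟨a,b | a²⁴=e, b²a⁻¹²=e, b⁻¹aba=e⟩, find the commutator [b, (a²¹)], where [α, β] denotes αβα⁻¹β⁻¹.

[b, (a²¹)] = b·(a²¹)·b⁻¹·(a²¹)⁻¹.
  b · (a²¹) = a³b
  (a³b) · (b⁻¹) = a³
  (a³) · (a³) = a⁶

Answer: a⁶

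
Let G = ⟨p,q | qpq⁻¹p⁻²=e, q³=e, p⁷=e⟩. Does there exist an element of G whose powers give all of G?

Every cyclic group is abelian. But p·q = pq while q·p = p²q, so p·q ≠ q·p and G is not abelian. Hence G is not cyclic.

Answer: No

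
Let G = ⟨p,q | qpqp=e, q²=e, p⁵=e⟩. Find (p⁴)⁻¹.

The order of (p⁴) is 5 (smallest k with (p⁴)ᵏ = e), so (p⁴)⁻¹ = (p⁴)⁴ = p.
Check: (p⁴) · p → (p⁴) · p = e, giving e as required.

Answer: p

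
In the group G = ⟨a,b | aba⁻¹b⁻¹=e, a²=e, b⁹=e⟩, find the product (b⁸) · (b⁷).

Compute (b⁸) · (b⁷) by multiplying left to right and reducing via the relations at each step:
  (b⁸) · b⁷ = b⁶

Answer: b⁶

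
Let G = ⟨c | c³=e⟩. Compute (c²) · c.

Compute (c²) · c by multiplying left to right and reducing via the relations at each step:
  (c²) · c = e

Answer: e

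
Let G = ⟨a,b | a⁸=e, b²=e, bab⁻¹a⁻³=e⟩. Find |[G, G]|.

G' = [G, G] is generated by all commutators. The generator-pair commutators are: [a, b] = a⁶.
The subgroup they normally generate is {e, a², a⁴, a⁶}, of order 4.
Check: |G/G'| = 16/4 = 4 is the order of the abelianisation.

Answer: 4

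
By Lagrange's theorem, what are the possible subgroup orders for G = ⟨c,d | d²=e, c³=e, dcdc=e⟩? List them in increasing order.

|G| = 6 = 2 · 3. By Lagrange's theorem the order of any subgroup divides 6; the divisors of 6 are 1, 2, 3, 6.

Answer: 1, 2, 3, 6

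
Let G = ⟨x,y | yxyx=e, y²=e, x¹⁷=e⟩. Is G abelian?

x·y = xy but y·x = x¹⁶y, so x·y ≠ y·x and G is not abelian.

Answer: No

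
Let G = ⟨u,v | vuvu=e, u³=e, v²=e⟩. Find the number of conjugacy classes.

The conjugacy classes (representative and size) are:
  [e] (size 1), [u] (size 2), [uv] (size 3).
Class equation: 1 + 2 + 3 = 6 = |G|. So G has 3 conjugacy classes.

Answer: 3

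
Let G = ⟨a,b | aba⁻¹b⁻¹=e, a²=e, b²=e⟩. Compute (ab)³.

Compute successive powers of (ab), reducing at each step:
  (ab)²: (ab) · a = b;   b · b = e
  (ab)³: e · a = a;   a · b = ab

Answer: ab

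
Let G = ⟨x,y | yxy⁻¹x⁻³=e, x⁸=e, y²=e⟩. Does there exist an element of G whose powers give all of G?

Every cyclic group is abelian. But x·y = xy while y·x = x³y, so x·y ≠ y·x and G is not abelian. Hence G is not cyclic.

Answer: No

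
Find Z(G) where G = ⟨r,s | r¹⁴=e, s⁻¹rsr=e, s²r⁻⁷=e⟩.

An element z ∈ Z(G) iff z commutes with every generator.
For example r⁷ is central: (r⁷)·r = r⁸ = r·(r⁷); (r⁷)·s = s⁻¹ = s·(r⁷).
Whereas r ∉ Z(G) since r·s = rs ≠ r⁶s⁻¹ = s·r.
Checking each of the 28 elements this way gives Z(G) = {e, r⁷}, of order 2.

Answer: {e, r⁷}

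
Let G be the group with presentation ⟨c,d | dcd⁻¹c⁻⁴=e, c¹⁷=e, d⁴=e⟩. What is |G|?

Enumerate words in the generators, reducing via the relations: the distinct elements are
  {c, d, e, cd, c², c³, c⁴, c⁵, c⁶, c⁷, c⁸, c⁹, d², d³, cd², cd³, c²d, c³d, c¹², c¹³, c¹¹, c¹⁰, c¹⁴, c¹⁵, c¹⁶, c⁴d, c⁵d, c⁶d, c⁷d, c⁸d, c⁹d, c²d², c²d³, c³d², c³d³, c¹²d, c¹³d, c¹¹d, c¹⁰d, c¹⁴d, c¹⁵d, c¹⁶d, c⁴d², c⁴d³, c⁵d², c⁵d³, c⁶d², c⁶d³, c⁷d², c⁷d³, c⁸d², c⁸d³, c⁹d², c⁹d³, c¹²d², c¹²d³, c¹³d², c¹³d³, c¹¹d², c¹¹d³, c¹⁰d², c¹⁰d³, c¹⁴d², c¹⁴d³, c¹⁵d², c¹⁵d³, c¹⁶d², c¹⁶d³}.
No further products give new elements, so |G| = 68.

Answer: 68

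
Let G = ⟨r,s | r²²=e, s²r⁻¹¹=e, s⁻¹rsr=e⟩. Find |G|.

Enumerate words in the generators, reducing via the relations: the distinct elements are
  {e, r, s, rs, r², r³, r⁴, r⁵, r⁶, r⁷, r⁸, r⁹, r²s, r²¹, r²⁰, r³s, r¹², r¹³, r¹¹, r¹⁰, r¹⁴, r¹⁵, r¹⁶, r¹⁷, r¹⁸, r¹⁹, r⁴s, r⁵s, r⁶s, r⁷s, r⁸s, r⁹s, s⁻¹, rs⁻¹, r¹⁰s, r²s⁻¹, r³s⁻¹, r⁴s⁻¹, r⁵s⁻¹, r⁶s⁻¹, r⁷s⁻¹, r⁸s⁻¹, r⁹s⁻¹, r¹⁰s⁻¹}.
No further products give new elements, so |G| = 44.

Answer: 44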